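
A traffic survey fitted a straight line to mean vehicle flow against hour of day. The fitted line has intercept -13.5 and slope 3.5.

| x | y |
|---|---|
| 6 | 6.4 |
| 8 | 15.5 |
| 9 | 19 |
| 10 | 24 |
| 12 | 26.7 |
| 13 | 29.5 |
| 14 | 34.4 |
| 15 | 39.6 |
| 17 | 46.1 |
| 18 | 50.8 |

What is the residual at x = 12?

e = -1.8

ŷ = -13.5 + 3.5·12 = 28.5
e = 26.7 − 28.5 = -1.8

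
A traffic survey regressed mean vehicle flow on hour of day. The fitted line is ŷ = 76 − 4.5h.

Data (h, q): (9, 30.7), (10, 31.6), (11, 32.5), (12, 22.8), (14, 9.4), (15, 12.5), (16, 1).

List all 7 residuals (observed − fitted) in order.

h=9: ŷ = 76 − 4.5·9 = 35.5; r = 30.7 − 35.5 = -4.8
h=10: ŷ = 76 − 4.5·10 = 31; r = 31.6 − 31 = 0.6
h=11: ŷ = 76 − 4.5·11 = 26.5; r = 32.5 − 26.5 = 6
h=12: ŷ = 76 − 4.5·12 = 22; r = 22.8 − 22 = 0.8
h=14: ŷ = 76 − 4.5·14 = 13; r = 9.4 − 13 = -3.6
h=15: ŷ = 76 − 4.5·15 = 8.5; r = 12.5 − 8.5 = 4
h=16: ŷ = 76 − 4.5·16 = 4; r = 1 − 4 = -3

-4.8, 0.6, 6, 0.8, -3.6, 4, -3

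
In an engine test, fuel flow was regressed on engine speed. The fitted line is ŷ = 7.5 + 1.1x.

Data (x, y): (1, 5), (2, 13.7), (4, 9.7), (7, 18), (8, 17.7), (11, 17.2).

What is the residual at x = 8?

r = 1.4

ŷ = 7.5 + 1.1·8 = 16.3
r = 17.7 − 16.3 = 1.4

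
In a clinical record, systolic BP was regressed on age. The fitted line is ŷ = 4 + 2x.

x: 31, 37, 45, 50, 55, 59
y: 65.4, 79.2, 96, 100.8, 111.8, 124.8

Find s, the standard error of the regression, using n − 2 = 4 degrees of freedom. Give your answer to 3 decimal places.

x=31: ŷ = 4 + 2·31 = 66; e = 65.4 − 66 = -0.6
x=37: ŷ = 4 + 2·37 = 78; e = 79.2 − 78 = 1.2
x=45: ŷ = 4 + 2·45 = 94; e = 96 − 94 = 2
x=50: ŷ = 4 + 2·50 = 104; e = 100.8 − 104 = -3.2
x=55: ŷ = 4 + 2·55 = 114; e = 111.8 − 114 = -2.2
x=59: ŷ = 4 + 2·59 = 122; e = 124.8 − 122 = 2.8
SSE = 0.36 + 1.44 + 4 + 10.24 + 4.84 + 7.84 = 28.72
s = √(28.72/4) = √7.18 ≈ 2.680

s = 2.680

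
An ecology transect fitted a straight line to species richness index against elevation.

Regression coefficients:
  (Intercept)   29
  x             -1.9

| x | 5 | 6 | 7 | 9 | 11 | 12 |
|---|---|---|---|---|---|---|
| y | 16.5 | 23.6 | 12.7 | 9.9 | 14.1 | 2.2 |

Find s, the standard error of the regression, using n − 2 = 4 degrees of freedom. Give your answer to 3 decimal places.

x=5: ŷ = 29 − 1.9·5 = 19.5; e = 16.5 − 19.5 = -3
x=6: ŷ = 29 − 1.9·6 = 17.6; e = 23.6 − 17.6 = 6
x=7: ŷ = 29 − 1.9·7 = 15.7; e = 12.7 − 15.7 = -3
x=9: ŷ = 29 − 1.9·9 = 11.9; e = 9.9 − 11.9 = -2
x=11: ŷ = 29 − 1.9·11 = 8.1; e = 14.1 − 8.1 = 6
x=12: ŷ = 29 − 1.9·12 = 6.2; e = 2.2 − 6.2 = -4
SSE = 9 + 36 + 9 + 4 + 36 + 16 = 110
s = √(110/4) = √27.5 ≈ 5.244

s = 5.244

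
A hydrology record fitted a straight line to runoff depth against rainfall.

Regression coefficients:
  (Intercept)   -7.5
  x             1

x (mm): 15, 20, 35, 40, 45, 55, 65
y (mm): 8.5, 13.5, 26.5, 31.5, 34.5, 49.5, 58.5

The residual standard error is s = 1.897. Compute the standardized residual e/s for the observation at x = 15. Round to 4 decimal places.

0.5271

ŷ = -7.5 + 15 = 7.5
e = 8.5 − 7.5 = 1
e/s = 1 / 1.897 = 0.5271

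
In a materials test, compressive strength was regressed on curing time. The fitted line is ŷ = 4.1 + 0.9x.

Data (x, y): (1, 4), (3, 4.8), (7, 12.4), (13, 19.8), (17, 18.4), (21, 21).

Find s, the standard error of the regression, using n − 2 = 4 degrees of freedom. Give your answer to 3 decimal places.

x=1: ŷ = 4.1 + 0.9·1 = 5; r = 4 − 5 = -1
x=3: ŷ = 4.1 + 0.9·3 = 6.8; r = 4.8 − 6.8 = -2
x=7: ŷ = 4.1 + 0.9·7 = 10.4; r = 12.4 − 10.4 = 2
x=13: ŷ = 4.1 + 0.9·13 = 15.8; r = 19.8 − 15.8 = 4
x=17: ŷ = 4.1 + 0.9·17 = 19.4; r = 18.4 − 19.4 = -1
x=21: ŷ = 4.1 + 0.9·21 = 23; r = 21 − 23 = -2
SSE = 1 + 4 + 4 + 16 + 1 + 4 = 30
s = √(30/4) = √7.5 ≈ 2.739

s = 2.739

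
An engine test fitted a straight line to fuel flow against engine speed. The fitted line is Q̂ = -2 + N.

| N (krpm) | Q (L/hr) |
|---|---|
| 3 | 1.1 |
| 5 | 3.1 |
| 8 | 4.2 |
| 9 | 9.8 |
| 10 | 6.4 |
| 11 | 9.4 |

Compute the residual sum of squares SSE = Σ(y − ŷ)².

N=3: Q̂ = -2 + 3 = 1; e = 1.1 − 1 = 0.1
N=5: Q̂ = -2 + 5 = 3; e = 3.1 − 3 = 0.1
N=8: Q̂ = -2 + 8 = 6; e = 4.2 − 6 = -1.8
N=9: Q̂ = -2 + 9 = 7; e = 9.8 − 7 = 2.8
N=10: Q̂ = -2 + 10 = 8; e = 6.4 − 8 = -1.6
N=11: Q̂ = -2 + 11 = 9; e = 9.4 − 9 = 0.4
SSE = 0.01 + 0.01 + 3.24 + 7.84 + 2.56 + 0.16 = 13.82

SSE = 13.82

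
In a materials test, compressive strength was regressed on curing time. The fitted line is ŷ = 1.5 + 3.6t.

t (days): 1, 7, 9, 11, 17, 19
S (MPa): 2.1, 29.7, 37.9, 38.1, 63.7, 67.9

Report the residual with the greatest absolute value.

e = 4

t=1: ŷ = 1.5 + 3.6·1 = 5.1; e = 2.1 − 5.1 = -3
t=7: ŷ = 1.5 + 3.6·7 = 26.7; e = 29.7 − 26.7 = 3
t=9: ŷ = 1.5 + 3.6·9 = 33.9; e = 37.9 − 33.9 = 4
t=11: ŷ = 1.5 + 3.6·11 = 41.1; e = 38.1 − 41.1 = -3
t=17: ŷ = 1.5 + 3.6·17 = 62.7; e = 63.7 − 62.7 = 1
t=19: ŷ = 1.5 + 3.6·19 = 69.9; e = 67.9 − 69.9 = -2
Largest |e| is 4 at t = 9, residual 4.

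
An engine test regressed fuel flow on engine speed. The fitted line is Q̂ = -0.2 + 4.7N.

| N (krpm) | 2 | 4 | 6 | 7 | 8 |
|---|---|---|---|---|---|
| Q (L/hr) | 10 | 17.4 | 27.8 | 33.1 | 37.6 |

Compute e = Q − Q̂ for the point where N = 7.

e = 0.4

Q̂ = -0.2 + 4.7·7 = 32.7
e = 33.1 − 32.7 = 0.4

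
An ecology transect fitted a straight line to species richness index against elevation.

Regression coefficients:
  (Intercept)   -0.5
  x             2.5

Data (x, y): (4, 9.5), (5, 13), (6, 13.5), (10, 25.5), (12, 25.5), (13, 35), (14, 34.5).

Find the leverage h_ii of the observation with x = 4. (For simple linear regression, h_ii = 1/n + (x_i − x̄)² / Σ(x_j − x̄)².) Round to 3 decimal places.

x̄ = (4 + 5 + 6 + 10 + 12 + 13 + 14)/7 = 9.14286
Σ(x − x̄)² = 26.449 + 17.1633 + 9.87755 + 0.734694 + 8.16327 + 14.8776 + 23.5918 = 100.857
h = 1/7 + (-5.14286)²/100.857 = 0.142857 + 0.262242 = 0.405

h = 0.405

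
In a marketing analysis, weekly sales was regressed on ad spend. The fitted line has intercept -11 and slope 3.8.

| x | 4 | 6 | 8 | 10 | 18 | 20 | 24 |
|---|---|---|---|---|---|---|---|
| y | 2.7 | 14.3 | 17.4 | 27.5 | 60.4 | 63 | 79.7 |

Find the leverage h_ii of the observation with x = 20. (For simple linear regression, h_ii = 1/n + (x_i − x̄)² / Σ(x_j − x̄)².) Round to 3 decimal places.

x̄ = (4 + 6 + 8 + 10 + 18 + 20 + 24)/7 = 12.8571
Σ(x − x̄)² = 78.449 + 47.0204 + 23.5918 + 8.16327 + 26.449 + 51.0204 + 124.163 = 358.857
h = 1/7 + (7.14286)²/358.857 = 0.142857 + 0.142175 = 0.285

h = 0.285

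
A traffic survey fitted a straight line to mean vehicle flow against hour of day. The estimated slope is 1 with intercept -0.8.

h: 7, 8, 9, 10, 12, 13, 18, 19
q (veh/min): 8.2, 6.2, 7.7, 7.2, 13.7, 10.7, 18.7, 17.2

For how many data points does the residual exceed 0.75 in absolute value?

7

h=7: q̂ = -0.8 + 7 = 6.2; e = 8.2 − 6.2 = 2
h=8: q̂ = -0.8 + 8 = 7.2; e = 6.2 − 7.2 = -1
h=9: q̂ = -0.8 + 9 = 8.2; e = 7.7 − 8.2 = -0.5
h=10: q̂ = -0.8 + 10 = 9.2; e = 7.2 − 9.2 = -2
h=12: q̂ = -0.8 + 12 = 11.2; e = 13.7 − 11.2 = 2.5
h=13: q̂ = -0.8 + 13 = 12.2; e = 10.7 − 12.2 = -1.5
h=18: q̂ = -0.8 + 18 = 17.2; e = 18.7 − 17.2 = 1.5
h=19: q̂ = -0.8 + 19 = 18.2; e = 17.2 − 18.2 = -1
|e| > 0.75: h=7 (|e|=2), h=8 (|e|=1), h=10 (|e|=2), h=12 (|e|=2.5), h=13 (|e|=1.5), h=18 (|e|=1.5), h=19 (|e|=1) → 7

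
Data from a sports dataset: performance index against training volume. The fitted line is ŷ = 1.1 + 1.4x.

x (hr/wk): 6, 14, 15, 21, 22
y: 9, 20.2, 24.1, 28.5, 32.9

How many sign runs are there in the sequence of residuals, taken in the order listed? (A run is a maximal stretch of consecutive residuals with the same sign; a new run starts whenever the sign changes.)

x=6: ŷ = 1.1 + 1.4·6 = 9.5; r = 9 − 9.5 = -0.5
x=14: ŷ = 1.1 + 1.4·14 = 20.7; r = 20.2 − 20.7 = -0.5
x=15: ŷ = 1.1 + 1.4·15 = 22.1; r = 24.1 − 22.1 = 2
x=21: ŷ = 1.1 + 1.4·21 = 30.5; r = 28.5 − 30.5 = -2
x=22: ŷ = 1.1 + 1.4·22 = 31.9; r = 32.9 − 31.9 = 1
Signs: − − + − +
Runs: −×2, +×1, −×1, +×1 → 4

4 runs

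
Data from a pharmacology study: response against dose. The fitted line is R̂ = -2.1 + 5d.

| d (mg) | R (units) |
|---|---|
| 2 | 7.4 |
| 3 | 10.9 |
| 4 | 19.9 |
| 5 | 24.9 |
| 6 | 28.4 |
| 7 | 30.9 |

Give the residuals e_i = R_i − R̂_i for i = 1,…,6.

d=2: R̂ = -2.1 + 5·2 = 7.9; e = 7.4 − 7.9 = -0.5
d=3: R̂ = -2.1 + 5·3 = 12.9; e = 10.9 − 12.9 = -2
d=4: R̂ = -2.1 + 5·4 = 17.9; e = 19.9 − 17.9 = 2
d=5: R̂ = -2.1 + 5·5 = 22.9; e = 24.9 − 22.9 = 2
d=6: R̂ = -2.1 + 5·6 = 27.9; e = 28.4 − 27.9 = 0.5
d=7: R̂ = -2.1 + 5·7 = 32.9; e = 30.9 − 32.9 = -2

-0.5, -2, 2, 2, 0.5, -2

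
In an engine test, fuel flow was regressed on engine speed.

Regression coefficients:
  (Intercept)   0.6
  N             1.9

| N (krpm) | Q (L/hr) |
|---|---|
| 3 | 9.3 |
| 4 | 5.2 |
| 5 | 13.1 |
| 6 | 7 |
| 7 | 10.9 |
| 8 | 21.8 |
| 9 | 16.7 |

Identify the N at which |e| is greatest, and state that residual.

N=3: Q̂ = 0.6 + 1.9·3 = 6.3; e = 9.3 − 6.3 = 3
N=4: Q̂ = 0.6 + 1.9·4 = 8.2; e = 5.2 − 8.2 = -3
N=5: Q̂ = 0.6 + 1.9·5 = 10.1; e = 13.1 − 10.1 = 3
N=6: Q̂ = 0.6 + 1.9·6 = 12; e = 7 − 12 = -5
N=7: Q̂ = 0.6 + 1.9·7 = 13.9; e = 10.9 − 13.9 = -3
N=8: Q̂ = 0.6 + 1.9·8 = 15.8; e = 21.8 − 15.8 = 6
N=9: Q̂ = 0.6 + 1.9·9 = 17.7; e = 16.7 − 17.7 = -1
Largest |e| is 6 at N = 8, residual 6.

N = 8, e = 6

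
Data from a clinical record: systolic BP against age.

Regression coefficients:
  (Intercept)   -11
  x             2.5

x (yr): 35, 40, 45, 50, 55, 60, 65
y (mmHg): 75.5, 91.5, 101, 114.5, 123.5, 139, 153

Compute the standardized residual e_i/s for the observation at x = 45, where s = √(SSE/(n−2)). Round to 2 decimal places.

-0.26

x=35: ŷ = -11 + 2.5·35 = 76.5; e = 75.5 − 76.5 = -1
x=40: ŷ = -11 + 2.5·40 = 89; e = 91.5 − 89 = 2.5
x=45: ŷ = -11 + 2.5·45 = 101.5; e = 101 − 101.5 = -0.5
x=50: ŷ = -11 + 2.5·50 = 114; e = 114.5 − 114 = 0.5
x=55: ŷ = -11 + 2.5·55 = 126.5; e = 123.5 − 126.5 = -3
x=60: ŷ = -11 + 2.5·60 = 139; e = 139 − 139 = 0
x=65: ŷ = -11 + 2.5·65 = 151.5; e = 153 − 151.5 = 1.5
SSE = 1 + 6.25 + 0.25 + 0.25 + 9 + 0 + 2.25 = 19
s = √(19/5) = 1.94936
e/s = -0.5 / 1.94936 = -0.26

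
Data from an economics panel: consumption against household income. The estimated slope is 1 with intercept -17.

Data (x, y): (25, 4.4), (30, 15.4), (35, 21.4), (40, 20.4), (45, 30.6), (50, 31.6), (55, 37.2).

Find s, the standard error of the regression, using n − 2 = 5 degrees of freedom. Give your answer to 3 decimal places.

x=25: ŷ = -17 + 25 = 8; r = 4.4 − 8 = -3.6
x=30: ŷ = -17 + 30 = 13; r = 15.4 − 13 = 2.4
x=35: ŷ = -17 + 35 = 18; r = 21.4 − 18 = 3.4
x=40: ŷ = -17 + 40 = 23; r = 20.4 − 23 = -2.6
x=45: ŷ = -17 + 45 = 28; r = 30.6 − 28 = 2.6
x=50: ŷ = -17 + 50 = 33; r = 31.6 − 33 = -1.4
x=55: ŷ = -17 + 55 = 38; r = 37.2 − 38 = -0.8
SSE = 12.96 + 5.76 + 11.56 + 6.76 + 6.76 + 1.96 + 0.64 = 46.4
s = √(46.4/5) = √9.28 ≈ 3.046

s = 3.046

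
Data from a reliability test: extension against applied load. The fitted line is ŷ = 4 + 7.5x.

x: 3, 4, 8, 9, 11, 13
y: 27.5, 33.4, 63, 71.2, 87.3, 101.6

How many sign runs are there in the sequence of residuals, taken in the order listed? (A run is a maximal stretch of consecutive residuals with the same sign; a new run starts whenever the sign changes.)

3 runs

x=3: ŷ = 4 + 7.5·3 = 26.5; r = 27.5 − 26.5 = 1
x=4: ŷ = 4 + 7.5·4 = 34; r = 33.4 − 34 = -0.6
x=8: ŷ = 4 + 7.5·8 = 64; r = 63 − 64 = -1
x=9: ŷ = 4 + 7.5·9 = 71.5; r = 71.2 − 71.5 = -0.3
x=11: ŷ = 4 + 7.5·11 = 86.5; r = 87.3 − 86.5 = 0.8
x=13: ŷ = 4 + 7.5·13 = 101.5; r = 101.6 − 101.5 = 0.1
Signs: + − − − + +
Runs: +×1, −×3, +×2 → 3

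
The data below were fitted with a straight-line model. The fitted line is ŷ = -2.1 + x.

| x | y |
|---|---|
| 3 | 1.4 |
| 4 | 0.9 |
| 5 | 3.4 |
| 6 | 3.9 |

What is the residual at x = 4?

r = -1

ŷ = -2.1 + 4 = 1.9
r = 0.9 − 1.9 = -1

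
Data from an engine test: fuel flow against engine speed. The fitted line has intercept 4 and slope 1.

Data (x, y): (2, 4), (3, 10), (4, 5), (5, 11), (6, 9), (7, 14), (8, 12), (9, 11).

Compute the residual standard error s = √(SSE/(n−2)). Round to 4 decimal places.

x=2: ŷ = 4 + 2 = 6; e = 4 − 6 = -2
x=3: ŷ = 4 + 3 = 7; e = 10 − 7 = 3
x=4: ŷ = 4 + 4 = 8; e = 5 − 8 = -3
x=5: ŷ = 4 + 5 = 9; e = 11 − 9 = 2
x=6: ŷ = 4 + 6 = 10; e = 9 − 10 = -1
x=7: ŷ = 4 + 7 = 11; e = 14 − 11 = 3
x=8: ŷ = 4 + 8 = 12; e = 12 − 12 = 0
x=9: ŷ = 4 + 9 = 13; e = 11 − 13 = -2
SSE = 4 + 9 + 9 + 4 + 1 + 9 + 0 + 4 = 40
s = √(40/6) = √6.66667 ≈ 2.5820

s = 2.5820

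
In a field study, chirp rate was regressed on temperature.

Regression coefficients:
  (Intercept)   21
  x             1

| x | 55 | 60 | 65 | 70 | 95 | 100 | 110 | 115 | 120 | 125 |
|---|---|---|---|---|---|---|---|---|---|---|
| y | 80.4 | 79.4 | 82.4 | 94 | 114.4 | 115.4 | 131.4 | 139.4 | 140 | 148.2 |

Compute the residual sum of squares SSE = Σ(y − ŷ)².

x=55: ŷ = 21 + 55 = 76; r = 80.4 − 76 = 4.4
x=60: ŷ = 21 + 60 = 81; r = 79.4 − 81 = -1.6
x=65: ŷ = 21 + 65 = 86; r = 82.4 − 86 = -3.6
x=70: ŷ = 21 + 70 = 91; r = 94 − 91 = 3
x=95: ŷ = 21 + 95 = 116; r = 114.4 − 116 = -1.6
x=100: ŷ = 21 + 100 = 121; r = 115.4 − 121 = -5.6
x=110: ŷ = 21 + 110 = 131; r = 131.4 − 131 = 0.4
x=115: ŷ = 21 + 115 = 136; r = 139.4 − 136 = 3.4
x=120: ŷ = 21 + 120 = 141; r = 140 − 141 = -1
x=125: ŷ = 21 + 125 = 146; r = 148.2 − 146 = 2.2
SSE = 19.36 + 2.56 + 12.96 + 9 + 2.56 + 31.36 + 0.16 + 11.56 + 1 + 4.84 = 95.36

SSE = 95.36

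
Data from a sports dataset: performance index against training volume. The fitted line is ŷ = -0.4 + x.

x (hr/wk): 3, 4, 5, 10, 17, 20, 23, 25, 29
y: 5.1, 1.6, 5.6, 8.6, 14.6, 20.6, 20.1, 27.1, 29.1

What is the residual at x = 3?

ŷ = -0.4 + 3 = 2.6
e = 5.1 − 2.6 = 2.5

e = 2.5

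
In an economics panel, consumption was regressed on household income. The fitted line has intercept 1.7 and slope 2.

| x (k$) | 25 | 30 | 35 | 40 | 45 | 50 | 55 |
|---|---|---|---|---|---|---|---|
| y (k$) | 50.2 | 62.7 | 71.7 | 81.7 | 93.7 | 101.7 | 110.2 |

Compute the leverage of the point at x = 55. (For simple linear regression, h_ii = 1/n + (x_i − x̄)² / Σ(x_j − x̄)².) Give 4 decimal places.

x̄ = (25 + 30 + 35 + 40 + 45 + 50 + 55)/7 = 40
Σ(x − x̄)² = 225 + 100 + 25 + 0 + 25 + 100 + 225 = 700
h = 1/7 + (15)²/700 = 0.142857 + 0.321429 = 0.4643

h = 0.4643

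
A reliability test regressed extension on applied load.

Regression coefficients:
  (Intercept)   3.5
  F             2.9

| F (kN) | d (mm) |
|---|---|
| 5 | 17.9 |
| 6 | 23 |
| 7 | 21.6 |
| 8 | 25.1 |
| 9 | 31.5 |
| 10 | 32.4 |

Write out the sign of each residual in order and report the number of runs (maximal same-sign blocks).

F=5: d̂ = 3.5 + 2.9·5 = 18; r = 17.9 − 18 = -0.1
F=6: d̂ = 3.5 + 2.9·6 = 20.9; r = 23 − 20.9 = 2.1
F=7: d̂ = 3.5 + 2.9·7 = 23.8; r = 21.6 − 23.8 = -2.2
F=8: d̂ = 3.5 + 2.9·8 = 26.7; r = 25.1 − 26.7 = -1.6
F=9: d̂ = 3.5 + 2.9·9 = 29.6; r = 31.5 − 29.6 = 1.9
F=10: d̂ = 3.5 + 2.9·10 = 32.5; r = 32.4 − 32.5 = -0.1
Signs: − + − − + −
Runs: −×1, +×1, −×2, +×1, −×1 → 5

5 runs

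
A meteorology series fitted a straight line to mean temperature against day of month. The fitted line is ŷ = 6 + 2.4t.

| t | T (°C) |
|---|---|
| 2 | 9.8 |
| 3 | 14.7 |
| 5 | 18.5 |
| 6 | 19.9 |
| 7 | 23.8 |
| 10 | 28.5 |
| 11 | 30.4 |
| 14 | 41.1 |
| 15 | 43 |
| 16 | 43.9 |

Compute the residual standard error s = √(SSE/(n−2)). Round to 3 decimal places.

t=2: ŷ = 6 + 2.4·2 = 10.8; r = 9.8 − 10.8 = -1
t=3: ŷ = 6 + 2.4·3 = 13.2; r = 14.7 − 13.2 = 1.5
t=5: ŷ = 6 + 2.4·5 = 18; r = 18.5 − 18 = 0.5
t=6: ŷ = 6 + 2.4·6 = 20.4; r = 19.9 − 20.4 = -0.5
t=7: ŷ = 6 + 2.4·7 = 22.8; r = 23.8 − 22.8 = 1
t=10: ŷ = 6 + 2.4·10 = 30; r = 28.5 − 30 = -1.5
t=11: ŷ = 6 + 2.4·11 = 32.4; r = 30.4 − 32.4 = -2
t=14: ŷ = 6 + 2.4·14 = 39.6; r = 41.1 − 39.6 = 1.5
t=15: ŷ = 6 + 2.4·15 = 42; r = 43 − 42 = 1
t=16: ŷ = 6 + 2.4·16 = 44.4; r = 43.9 − 44.4 = -0.5
SSE = 1 + 2.25 + 0.25 + 0.25 + 1 + 2.25 + 4 + 2.25 + 1 + 0.25 = 14.5
s = √(14.5/8) = √1.8125 ≈ 1.346

s = 1.346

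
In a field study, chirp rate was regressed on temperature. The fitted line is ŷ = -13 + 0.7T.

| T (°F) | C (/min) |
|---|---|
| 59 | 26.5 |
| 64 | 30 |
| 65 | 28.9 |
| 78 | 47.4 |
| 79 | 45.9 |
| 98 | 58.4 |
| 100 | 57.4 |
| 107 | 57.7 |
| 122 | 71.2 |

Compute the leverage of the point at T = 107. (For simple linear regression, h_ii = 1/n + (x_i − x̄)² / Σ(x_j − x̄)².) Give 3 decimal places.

T̄ = (59 + 64 + 65 + 78 + 79 + 98 + 100 + 107 + 122)/9 = 85.7778
Σ(T − T̄)² = 717.049 + 474.272 + 431.716 + 60.4938 + 45.9383 + 149.383 + 202.272 + 450.383 + 1312.05 = 3843.56
h = 1/9 + (21.2222)²/3843.56 = 0.111111 + 0.117179 = 0.228

h = 0.228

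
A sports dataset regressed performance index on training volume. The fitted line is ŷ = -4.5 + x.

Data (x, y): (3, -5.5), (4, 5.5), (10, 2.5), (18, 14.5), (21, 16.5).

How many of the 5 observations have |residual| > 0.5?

4

x=3: ŷ = -4.5 + 3 = -1.5; e = -5.5 − (-1.5) = -4
x=4: ŷ = -4.5 + 4 = -0.5; e = 5.5 − (-0.5) = 6
x=10: ŷ = -4.5 + 10 = 5.5; e = 2.5 − 5.5 = -3
x=18: ŷ = -4.5 + 18 = 13.5; e = 14.5 − 13.5 = 1
x=21: ŷ = -4.5 + 21 = 16.5; e = 16.5 − 16.5 = 0
|e| > 0.5: x=3 (|e|=4), x=4 (|e|=6), x=10 (|e|=3), x=18 (|e|=1) → 4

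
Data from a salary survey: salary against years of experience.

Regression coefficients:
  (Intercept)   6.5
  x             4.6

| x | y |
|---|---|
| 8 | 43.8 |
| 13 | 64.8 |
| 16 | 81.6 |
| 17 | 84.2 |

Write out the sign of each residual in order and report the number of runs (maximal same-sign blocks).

x=8: ŷ = 6.5 + 4.6·8 = 43.3; r = 43.8 − 43.3 = 0.5
x=13: ŷ = 6.5 + 4.6·13 = 66.3; r = 64.8 − 66.3 = -1.5
x=16: ŷ = 6.5 + 4.6·16 = 80.1; r = 81.6 − 80.1 = 1.5
x=17: ŷ = 6.5 + 4.6·17 = 84.7; r = 84.2 − 84.7 = -0.5
Signs: + − + −
Runs: +×1, −×1, +×1, −×1 → 4

4 runs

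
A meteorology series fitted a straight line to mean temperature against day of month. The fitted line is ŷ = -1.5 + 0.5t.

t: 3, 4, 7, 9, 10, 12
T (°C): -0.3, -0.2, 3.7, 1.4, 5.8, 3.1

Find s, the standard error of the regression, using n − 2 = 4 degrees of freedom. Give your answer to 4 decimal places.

t=3: ŷ = -1.5 + 0.5·3 = 0; e = -0.3 − 0 = -0.3
t=4: ŷ = -1.5 + 0.5·4 = 0.5; e = -0.2 − 0.5 = -0.7
t=7: ŷ = -1.5 + 0.5·7 = 2; e = 3.7 − 2 = 1.7
t=9: ŷ = -1.5 + 0.5·9 = 3; e = 1.4 − 3 = -1.6
t=10: ŷ = -1.5 + 0.5·10 = 3.5; e = 5.8 − 3.5 = 2.3
t=12: ŷ = -1.5 + 0.5·12 = 4.5; e = 3.1 − 4.5 = -1.4
SSE = 0.09 + 0.49 + 2.89 + 2.56 + 5.29 + 1.96 = 13.28
s = √(13.28/4) = √3.32 ≈ 1.8221

s = 1.8221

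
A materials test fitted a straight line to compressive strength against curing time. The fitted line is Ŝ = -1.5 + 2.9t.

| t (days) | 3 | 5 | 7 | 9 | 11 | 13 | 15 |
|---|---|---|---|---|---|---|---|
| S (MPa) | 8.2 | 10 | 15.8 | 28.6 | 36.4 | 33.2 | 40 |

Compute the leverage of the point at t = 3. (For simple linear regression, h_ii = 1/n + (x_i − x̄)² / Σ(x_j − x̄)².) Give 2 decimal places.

h = 0.46

t̄ = (3 + 5 + 7 + 9 + 11 + 13 + 15)/7 = 9
Σ(t − t̄)² = 36 + 16 + 4 + 0 + 4 + 16 + 36 = 112
h = 1/7 + (-6)²/112 = 0.142857 + 0.321429 = 0.46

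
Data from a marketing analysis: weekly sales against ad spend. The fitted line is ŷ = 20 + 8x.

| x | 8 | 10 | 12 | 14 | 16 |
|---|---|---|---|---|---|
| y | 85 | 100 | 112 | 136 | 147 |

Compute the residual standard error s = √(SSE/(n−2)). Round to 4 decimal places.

x=8: ŷ = 20 + 8·8 = 84; r = 85 − 84 = 1
x=10: ŷ = 20 + 8·10 = 100; r = 100 − 100 = 0
x=12: ŷ = 20 + 8·12 = 116; r = 112 − 116 = -4
x=14: ŷ = 20 + 8·14 = 132; r = 136 − 132 = 4
x=16: ŷ = 20 + 8·16 = 148; r = 147 − 148 = -1
SSE = 1 + 0 + 16 + 16 + 1 = 34
s = √(34/3) = √11.3333 ≈ 3.3665

s = 3.3665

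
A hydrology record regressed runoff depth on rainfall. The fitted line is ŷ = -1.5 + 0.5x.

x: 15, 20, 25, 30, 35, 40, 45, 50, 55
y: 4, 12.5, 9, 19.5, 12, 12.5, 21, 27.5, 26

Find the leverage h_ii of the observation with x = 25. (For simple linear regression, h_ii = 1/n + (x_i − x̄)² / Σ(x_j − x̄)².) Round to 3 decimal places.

x̄ = (15 + 20 + 25 + 30 + 35 + 40 + 45 + 50 + 55)/9 = 35
Σ(x − x̄)² = 400 + 225 + 100 + 25 + 0 + 25 + 100 + 225 + 400 = 1500
h = 1/9 + (-10)²/1500 = 0.111111 + 0.0666667 = 0.178

h = 0.178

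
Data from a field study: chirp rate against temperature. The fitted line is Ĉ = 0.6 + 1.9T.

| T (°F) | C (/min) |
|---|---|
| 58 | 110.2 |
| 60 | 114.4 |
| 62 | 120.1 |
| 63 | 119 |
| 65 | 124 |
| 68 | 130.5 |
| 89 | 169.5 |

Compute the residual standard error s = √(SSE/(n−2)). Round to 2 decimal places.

s = 1.05

T=58: Ĉ = 0.6 + 1.9·58 = 110.8; e = 110.2 − 110.8 = -0.6
T=60: Ĉ = 0.6 + 1.9·60 = 114.6; e = 114.4 − 114.6 = -0.2
T=62: Ĉ = 0.6 + 1.9·62 = 118.4; e = 120.1 − 118.4 = 1.7
T=63: Ĉ = 0.6 + 1.9·63 = 120.3; e = 119 − 120.3 = -1.3
T=65: Ĉ = 0.6 + 1.9·65 = 124.1; e = 124 − 124.1 = -0.1
T=68: Ĉ = 0.6 + 1.9·68 = 129.8; e = 130.5 − 129.8 = 0.7
T=89: Ĉ = 0.6 + 1.9·89 = 169.7; e = 169.5 − 169.7 = -0.2
SSE = 0.36 + 0.04 + 2.89 + 1.69 + 0.01 + 0.49 + 0.04 = 5.52
s = √(5.52/5) = √1.104 ≈ 1.05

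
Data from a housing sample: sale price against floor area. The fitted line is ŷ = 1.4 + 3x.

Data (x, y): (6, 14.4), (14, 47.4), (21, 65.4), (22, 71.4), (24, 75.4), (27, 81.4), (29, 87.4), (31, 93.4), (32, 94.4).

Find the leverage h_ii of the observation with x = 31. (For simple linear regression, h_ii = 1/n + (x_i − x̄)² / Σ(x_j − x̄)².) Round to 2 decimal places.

x̄ = (6 + 14 + 21 + 22 + 24 + 27 + 29 + 31 + 32)/9 = 22.8889
Σ(x − x̄)² = 285.235 + 79.0123 + 3.5679 + 0.790123 + 1.23457 + 16.9012 + 37.3457 + 65.7901 + 83.0123 = 572.889
h = 1/9 + (8.11111)²/572.889 = 0.111111 + 0.114839 = 0.23

h = 0.23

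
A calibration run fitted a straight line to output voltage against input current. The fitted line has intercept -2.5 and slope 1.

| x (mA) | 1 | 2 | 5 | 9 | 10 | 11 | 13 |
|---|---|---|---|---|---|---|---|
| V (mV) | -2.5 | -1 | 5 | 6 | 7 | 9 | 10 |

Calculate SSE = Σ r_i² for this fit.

x=1: V̂ = -2.5 + 1 = -1.5; r = -2.5 − (-1.5) = -1
x=2: V̂ = -2.5 + 2 = -0.5; r = -1 − (-0.5) = -0.5
x=5: V̂ = -2.5 + 5 = 2.5; r = 5 − 2.5 = 2.5
x=9: V̂ = -2.5 + 9 = 6.5; r = 6 − 6.5 = -0.5
x=10: V̂ = -2.5 + 10 = 7.5; r = 7 − 7.5 = -0.5
x=11: V̂ = -2.5 + 11 = 8.5; r = 9 − 8.5 = 0.5
x=13: V̂ = -2.5 + 13 = 10.5; r = 10 − 10.5 = -0.5
SSE = 1 + 0.25 + 6.25 + 0.25 + 0.25 + 0.25 + 0.25 = 8.5

SSE = 8.5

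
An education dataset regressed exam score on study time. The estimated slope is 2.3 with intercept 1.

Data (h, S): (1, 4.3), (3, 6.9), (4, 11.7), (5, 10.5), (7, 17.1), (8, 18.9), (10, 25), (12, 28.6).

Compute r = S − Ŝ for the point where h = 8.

r = -0.5

Ŝ = 1 + 2.3·8 = 19.4
r = 18.9 − 19.4 = -0.5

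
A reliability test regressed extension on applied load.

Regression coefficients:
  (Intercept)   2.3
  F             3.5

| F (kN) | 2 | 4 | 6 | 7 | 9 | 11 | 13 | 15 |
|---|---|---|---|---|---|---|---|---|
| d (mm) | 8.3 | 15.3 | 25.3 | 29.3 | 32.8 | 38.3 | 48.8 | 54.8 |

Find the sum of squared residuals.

F=2: d̂ = 2.3 + 3.5·2 = 9.3; e = 8.3 − 9.3 = -1
F=4: d̂ = 2.3 + 3.5·4 = 16.3; e = 15.3 − 16.3 = -1
F=6: d̂ = 2.3 + 3.5·6 = 23.3; e = 25.3 − 23.3 = 2
F=7: d̂ = 2.3 + 3.5·7 = 26.8; e = 29.3 − 26.8 = 2.5
F=9: d̂ = 2.3 + 3.5·9 = 33.8; e = 32.8 − 33.8 = -1
F=11: d̂ = 2.3 + 3.5·11 = 40.8; e = 38.3 − 40.8 = -2.5
F=13: d̂ = 2.3 + 3.5·13 = 47.8; e = 48.8 − 47.8 = 1
F=15: d̂ = 2.3 + 3.5·15 = 54.8; e = 54.8 − 54.8 = 0
SSE = 1 + 1 + 4 + 6.25 + 1 + 6.25 + 1 + 0 = 20.5

SSE = 20.5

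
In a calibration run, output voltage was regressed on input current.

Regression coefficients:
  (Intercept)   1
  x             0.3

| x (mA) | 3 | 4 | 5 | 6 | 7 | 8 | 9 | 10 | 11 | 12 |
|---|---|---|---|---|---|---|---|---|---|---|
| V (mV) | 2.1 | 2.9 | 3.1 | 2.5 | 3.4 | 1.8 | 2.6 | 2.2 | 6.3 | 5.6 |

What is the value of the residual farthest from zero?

e = 2

x=3: ŷ = 1 + 0.3·3 = 1.9; e = 2.1 − 1.9 = 0.2
x=4: ŷ = 1 + 0.3·4 = 2.2; e = 2.9 − 2.2 = 0.7
x=5: ŷ = 1 + 0.3·5 = 2.5; e = 3.1 − 2.5 = 0.6
x=6: ŷ = 1 + 0.3·6 = 2.8; e = 2.5 − 2.8 = -0.3
x=7: ŷ = 1 + 0.3·7 = 3.1; e = 3.4 − 3.1 = 0.3
x=8: ŷ = 1 + 0.3·8 = 3.4; e = 1.8 − 3.4 = -1.6
x=9: ŷ = 1 + 0.3·9 = 3.7; e = 2.6 − 3.7 = -1.1
x=10: ŷ = 1 + 0.3·10 = 4; e = 2.2 − 4 = -1.8
x=11: ŷ = 1 + 0.3·11 = 4.3; e = 6.3 − 4.3 = 2
x=12: ŷ = 1 + 0.3·12 = 4.6; e = 5.6 − 4.6 = 1
Largest |e| is 2 at x = 11, residual 2.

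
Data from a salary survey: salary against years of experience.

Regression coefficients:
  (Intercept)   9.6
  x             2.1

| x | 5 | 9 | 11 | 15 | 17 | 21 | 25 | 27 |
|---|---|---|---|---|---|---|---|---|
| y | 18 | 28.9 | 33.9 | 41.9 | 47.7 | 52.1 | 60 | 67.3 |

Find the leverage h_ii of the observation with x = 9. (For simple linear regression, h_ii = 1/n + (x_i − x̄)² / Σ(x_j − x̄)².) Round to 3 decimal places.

h = 0.249

x̄ = (5 + 9 + 11 + 15 + 17 + 21 + 25 + 27)/8 = 16.25
Σ(x − x̄)² = 126.562 + 52.5625 + 27.5625 + 1.5625 + 0.5625 + 22.5625 + 76.5625 + 115.562 = 423.5
h = 1/8 + (-7.25)²/423.5 = 0.125 + 0.124115 = 0.249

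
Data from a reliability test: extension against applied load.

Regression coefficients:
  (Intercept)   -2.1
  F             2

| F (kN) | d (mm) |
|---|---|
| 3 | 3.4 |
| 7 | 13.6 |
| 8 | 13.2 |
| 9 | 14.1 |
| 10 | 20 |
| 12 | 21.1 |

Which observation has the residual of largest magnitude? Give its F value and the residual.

F = 10, e = 2.1

F=3: d̂ = -2.1 + 2·3 = 3.9; e = 3.4 − 3.9 = -0.5
F=7: d̂ = -2.1 + 2·7 = 11.9; e = 13.6 − 11.9 = 1.7
F=8: d̂ = -2.1 + 2·8 = 13.9; e = 13.2 − 13.9 = -0.7
F=9: d̂ = -2.1 + 2·9 = 15.9; e = 14.1 − 15.9 = -1.8
F=10: d̂ = -2.1 + 2·10 = 17.9; e = 20 − 17.9 = 2.1
F=12: d̂ = -2.1 + 2·12 = 21.9; e = 21.1 − 21.9 = -0.8
Largest |e| is 2.1 at F = 10, residual 2.1.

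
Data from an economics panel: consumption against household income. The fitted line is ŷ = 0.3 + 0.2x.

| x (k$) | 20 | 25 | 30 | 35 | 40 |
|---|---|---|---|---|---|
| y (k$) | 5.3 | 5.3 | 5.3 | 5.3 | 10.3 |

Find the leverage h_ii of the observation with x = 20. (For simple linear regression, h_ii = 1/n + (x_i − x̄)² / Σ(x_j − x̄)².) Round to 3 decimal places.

h = 0.600

x̄ = (20 + 25 + 30 + 35 + 40)/5 = 30
Σ(x − x̄)² = 100 + 25 + 0 + 25 + 100 = 250
h = 1/5 + (-10)²/250 = 0.2 + 0.4 = 0.600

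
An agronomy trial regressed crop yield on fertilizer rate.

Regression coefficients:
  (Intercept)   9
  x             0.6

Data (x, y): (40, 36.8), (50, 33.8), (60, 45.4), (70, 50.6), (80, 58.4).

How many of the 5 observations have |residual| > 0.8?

x=40: ŷ = 9 + 0.6·40 = 33; e = 36.8 − 33 = 3.8
x=50: ŷ = 9 + 0.6·50 = 39; e = 33.8 − 39 = -5.2
x=60: ŷ = 9 + 0.6·60 = 45; e = 45.4 − 45 = 0.4
x=70: ŷ = 9 + 0.6·70 = 51; e = 50.6 − 51 = -0.4
x=80: ŷ = 9 + 0.6·80 = 57; e = 58.4 − 57 = 1.4
|e| > 0.8: x=40 (|e|=3.8), x=50 (|e|=5.2), x=80 (|e|=1.4) → 3

3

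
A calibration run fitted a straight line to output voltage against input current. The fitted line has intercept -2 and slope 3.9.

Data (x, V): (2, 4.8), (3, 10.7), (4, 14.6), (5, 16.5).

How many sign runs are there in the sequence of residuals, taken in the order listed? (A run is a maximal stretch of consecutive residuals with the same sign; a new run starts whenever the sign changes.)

3 runs

x=2: ŷ = -2 + 3.9·2 = 5.8; e = 4.8 − 5.8 = -1
x=3: ŷ = -2 + 3.9·3 = 9.7; e = 10.7 − 9.7 = 1
x=4: ŷ = -2 + 3.9·4 = 13.6; e = 14.6 − 13.6 = 1
x=5: ŷ = -2 + 3.9·5 = 17.5; e = 16.5 − 17.5 = -1
Signs: − + + −
Runs: −×1, +×2, −×1 → 3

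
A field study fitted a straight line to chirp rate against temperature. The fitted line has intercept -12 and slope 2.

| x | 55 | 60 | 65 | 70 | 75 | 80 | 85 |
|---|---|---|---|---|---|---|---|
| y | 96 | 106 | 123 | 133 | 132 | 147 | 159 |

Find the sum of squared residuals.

SSE = 96

x=55: ŷ = -12 + 2·55 = 98; e = 96 − 98 = -2
x=60: ŷ = -12 + 2·60 = 108; e = 106 − 108 = -2
x=65: ŷ = -12 + 2·65 = 118; e = 123 − 118 = 5
x=70: ŷ = -12 + 2·70 = 128; e = 133 − 128 = 5
x=75: ŷ = -12 + 2·75 = 138; e = 132 − 138 = -6
x=80: ŷ = -12 + 2·80 = 148; e = 147 − 148 = -1
x=85: ŷ = -12 + 2·85 = 158; e = 159 − 158 = 1
SSE = 4 + 4 + 25 + 25 + 36 + 1 + 1 = 96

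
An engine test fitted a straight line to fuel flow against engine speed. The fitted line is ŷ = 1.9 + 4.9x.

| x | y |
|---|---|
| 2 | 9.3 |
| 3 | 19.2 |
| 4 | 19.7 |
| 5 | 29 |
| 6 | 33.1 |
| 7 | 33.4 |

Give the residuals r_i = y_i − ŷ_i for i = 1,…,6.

x=2: ŷ = 1.9 + 4.9·2 = 11.7; r = 9.3 − 11.7 = -2.4
x=3: ŷ = 1.9 + 4.9·3 = 16.6; r = 19.2 − 16.6 = 2.6
x=4: ŷ = 1.9 + 4.9·4 = 21.5; r = 19.7 − 21.5 = -1.8
x=5: ŷ = 1.9 + 4.9·5 = 26.4; r = 29 − 26.4 = 2.6
x=6: ŷ = 1.9 + 4.9·6 = 31.3; r = 33.1 − 31.3 = 1.8
x=7: ŷ = 1.9 + 4.9·7 = 36.2; r = 33.4 − 36.2 = -2.8

-2.4, 2.6, -1.8, 2.6, 1.8, -2.8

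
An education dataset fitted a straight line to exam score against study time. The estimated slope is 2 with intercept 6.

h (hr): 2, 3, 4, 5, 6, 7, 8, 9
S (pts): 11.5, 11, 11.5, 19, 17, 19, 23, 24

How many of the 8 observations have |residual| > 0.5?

h=2: Ŝ = 6 + 2·2 = 10; e = 11.5 − 10 = 1.5
h=3: Ŝ = 6 + 2·3 = 12; e = 11 − 12 = -1
h=4: Ŝ = 6 + 2·4 = 14; e = 11.5 − 14 = -2.5
h=5: Ŝ = 6 + 2·5 = 16; e = 19 − 16 = 3
h=6: Ŝ = 6 + 2·6 = 18; e = 17 − 18 = -1
h=7: Ŝ = 6 + 2·7 = 20; e = 19 − 20 = -1
h=8: Ŝ = 6 + 2·8 = 22; e = 23 − 22 = 1
h=9: Ŝ = 6 + 2·9 = 24; e = 24 − 24 = 0
|e| > 0.5: h=2 (|e|=1.5), h=3 (|e|=1), h=4 (|e|=2.5), h=5 (|e|=3), h=6 (|e|=1), h=7 (|e|=1), h=8 (|e|=1) → 7

7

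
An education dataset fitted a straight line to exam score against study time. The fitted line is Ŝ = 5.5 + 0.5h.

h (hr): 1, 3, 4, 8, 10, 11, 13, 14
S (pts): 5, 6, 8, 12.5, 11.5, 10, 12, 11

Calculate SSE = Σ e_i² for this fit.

h=1: Ŝ = 5.5 + 0.5·1 = 6; e = 5 − 6 = -1
h=3: Ŝ = 5.5 + 0.5·3 = 7; e = 6 − 7 = -1
h=4: Ŝ = 5.5 + 0.5·4 = 7.5; e = 8 − 7.5 = 0.5
h=8: Ŝ = 5.5 + 0.5·8 = 9.5; e = 12.5 − 9.5 = 3
h=10: Ŝ = 5.5 + 0.5·10 = 10.5; e = 11.5 − 10.5 = 1
h=11: Ŝ = 5.5 + 0.5·11 = 11; e = 10 − 11 = -1
h=13: Ŝ = 5.5 + 0.5·13 = 12; e = 12 − 12 = 0
h=14: Ŝ = 5.5 + 0.5·14 = 12.5; e = 11 − 12.5 = -1.5
SSE = 1 + 1 + 0.25 + 9 + 1 + 1 + 0 + 2.25 = 15.5

SSE = 15.5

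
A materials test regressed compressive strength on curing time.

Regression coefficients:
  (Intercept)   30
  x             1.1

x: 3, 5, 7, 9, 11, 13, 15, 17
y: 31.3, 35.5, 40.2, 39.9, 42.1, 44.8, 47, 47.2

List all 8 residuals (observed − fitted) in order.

x=3: ŷ = 30 + 1.1·3 = 33.3; e = 31.3 − 33.3 = -2
x=5: ŷ = 30 + 1.1·5 = 35.5; e = 35.5 − 35.5 = 0
x=7: ŷ = 30 + 1.1·7 = 37.7; e = 40.2 − 37.7 = 2.5
x=9: ŷ = 30 + 1.1·9 = 39.9; e = 39.9 − 39.9 = 0
x=11: ŷ = 30 + 1.1·11 = 42.1; e = 42.1 − 42.1 = 0
x=13: ŷ = 30 + 1.1·13 = 44.3; e = 44.8 − 44.3 = 0.5
x=15: ŷ = 30 + 1.1·15 = 46.5; e = 47 − 46.5 = 0.5
x=17: ŷ = 30 + 1.1·17 = 48.7; e = 47.2 − 48.7 = -1.5

-2, 0, 2.5, 0, 0, 0.5, 0.5, -1.5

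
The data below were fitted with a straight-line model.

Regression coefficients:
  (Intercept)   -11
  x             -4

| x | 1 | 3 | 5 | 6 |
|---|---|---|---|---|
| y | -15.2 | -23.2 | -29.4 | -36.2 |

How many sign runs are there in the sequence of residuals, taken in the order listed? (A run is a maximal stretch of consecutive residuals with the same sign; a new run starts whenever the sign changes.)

x=1: ŷ = -11 − 4·1 = -15; e = -15.2 − (-15) = -0.2
x=3: ŷ = -11 − 4·3 = -23; e = -23.2 − (-23) = -0.2
x=5: ŷ = -11 − 4·5 = -31; e = -29.4 − (-31) = 1.6
x=6: ŷ = -11 − 4·6 = -35; e = -36.2 − (-35) = -1.2
Signs: − − + −
Runs: −×2, +×1, −×1 → 3

3 runs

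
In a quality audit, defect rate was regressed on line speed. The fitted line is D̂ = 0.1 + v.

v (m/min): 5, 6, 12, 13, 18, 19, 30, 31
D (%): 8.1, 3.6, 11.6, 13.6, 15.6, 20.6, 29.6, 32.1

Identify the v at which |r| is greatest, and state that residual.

v = 5, r = 3

v=5: D̂ = 0.1 + 5 = 5.1; r = 8.1 − 5.1 = 3
v=6: D̂ = 0.1 + 6 = 6.1; r = 3.6 − 6.1 = -2.5
v=12: D̂ = 0.1 + 12 = 12.1; r = 11.6 − 12.1 = -0.5
v=13: D̂ = 0.1 + 13 = 13.1; r = 13.6 − 13.1 = 0.5
v=18: D̂ = 0.1 + 18 = 18.1; r = 15.6 − 18.1 = -2.5
v=19: D̂ = 0.1 + 19 = 19.1; r = 20.6 − 19.1 = 1.5
v=30: D̂ = 0.1 + 30 = 30.1; r = 29.6 − 30.1 = -0.5
v=31: D̂ = 0.1 + 31 = 31.1; r = 32.1 − 31.1 = 1
Largest |r| is 3 at v = 5, residual 3.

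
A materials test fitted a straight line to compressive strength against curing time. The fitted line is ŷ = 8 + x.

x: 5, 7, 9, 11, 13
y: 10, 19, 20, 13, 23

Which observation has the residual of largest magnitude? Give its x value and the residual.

x = 11, r = -6

x=5: ŷ = 8 + 5 = 13; r = 10 − 13 = -3
x=7: ŷ = 8 + 7 = 15; r = 19 − 15 = 4
x=9: ŷ = 8 + 9 = 17; r = 20 − 17 = 3
x=11: ŷ = 8 + 11 = 19; r = 13 − 19 = -6
x=13: ŷ = 8 + 13 = 21; r = 23 − 21 = 2
Largest |r| is 6 at x = 11, residual -6.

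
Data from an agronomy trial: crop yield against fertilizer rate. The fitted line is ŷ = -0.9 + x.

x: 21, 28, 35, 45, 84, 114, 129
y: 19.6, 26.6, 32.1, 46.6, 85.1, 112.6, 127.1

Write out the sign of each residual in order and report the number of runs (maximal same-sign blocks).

x=21: ŷ = -0.9 + 21 = 20.1; r = 19.6 − 20.1 = -0.5
x=28: ŷ = -0.9 + 28 = 27.1; r = 26.6 − 27.1 = -0.5
x=35: ŷ = -0.9 + 35 = 34.1; r = 32.1 − 34.1 = -2
x=45: ŷ = -0.9 + 45 = 44.1; r = 46.6 − 44.1 = 2.5
x=84: ŷ = -0.9 + 84 = 83.1; r = 85.1 − 83.1 = 2
x=114: ŷ = -0.9 + 114 = 113.1; r = 112.6 − 113.1 = -0.5
x=129: ŷ = -0.9 + 129 = 128.1; r = 127.1 − 128.1 = -1
Signs: − − − + + − −
Runs: −×3, +×2, −×2 → 3

3 runs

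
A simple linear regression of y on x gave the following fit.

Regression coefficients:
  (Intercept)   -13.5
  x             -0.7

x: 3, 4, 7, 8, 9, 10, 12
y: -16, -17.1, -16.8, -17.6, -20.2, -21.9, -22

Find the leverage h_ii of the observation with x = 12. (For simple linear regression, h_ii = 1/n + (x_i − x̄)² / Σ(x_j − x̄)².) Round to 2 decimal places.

x̄ = (3 + 4 + 7 + 8 + 9 + 10 + 12)/7 = 7.57143
Σ(x − x̄)² = 20.898 + 12.7551 + 0.326531 + 0.183673 + 2.04082 + 5.89796 + 19.6122 = 61.7143
h = 1/7 + (4.42857)²/61.7143 = 0.142857 + 0.317791 = 0.46

h = 0.46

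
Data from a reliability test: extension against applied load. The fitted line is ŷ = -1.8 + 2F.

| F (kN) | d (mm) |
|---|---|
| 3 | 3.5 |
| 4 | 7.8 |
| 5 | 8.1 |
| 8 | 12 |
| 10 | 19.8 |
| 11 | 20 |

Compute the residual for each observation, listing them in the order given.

F=3: ŷ = -1.8 + 2·3 = 4.2; e = 3.5 − 4.2 = -0.7
F=4: ŷ = -1.8 + 2·4 = 6.2; e = 7.8 − 6.2 = 1.6
F=5: ŷ = -1.8 + 2·5 = 8.2; e = 8.1 − 8.2 = -0.1
F=8: ŷ = -1.8 + 2·8 = 14.2; e = 12 − 14.2 = -2.2
F=10: ŷ = -1.8 + 2·10 = 18.2; e = 19.8 − 18.2 = 1.6
F=11: ŷ = -1.8 + 2·11 = 20.2; e = 20 − 20.2 = -0.2

-0.7, 1.6, -0.1, -2.2, 1.6, -0.2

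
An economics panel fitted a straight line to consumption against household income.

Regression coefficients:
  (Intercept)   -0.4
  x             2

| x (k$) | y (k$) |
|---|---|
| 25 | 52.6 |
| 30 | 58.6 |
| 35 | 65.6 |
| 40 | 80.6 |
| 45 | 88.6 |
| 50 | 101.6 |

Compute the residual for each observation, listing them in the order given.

x=25: ŷ = -0.4 + 2·25 = 49.6; e = 52.6 − 49.6 = 3
x=30: ŷ = -0.4 + 2·30 = 59.6; e = 58.6 − 59.6 = -1
x=35: ŷ = -0.4 + 2·35 = 69.6; e = 65.6 − 69.6 = -4
x=40: ŷ = -0.4 + 2·40 = 79.6; e = 80.6 − 79.6 = 1
x=45: ŷ = -0.4 + 2·45 = 89.6; e = 88.6 − 89.6 = -1
x=50: ŷ = -0.4 + 2·50 = 99.6; e = 101.6 − 99.6 = 2

3, -1, -4, 1, -1, 2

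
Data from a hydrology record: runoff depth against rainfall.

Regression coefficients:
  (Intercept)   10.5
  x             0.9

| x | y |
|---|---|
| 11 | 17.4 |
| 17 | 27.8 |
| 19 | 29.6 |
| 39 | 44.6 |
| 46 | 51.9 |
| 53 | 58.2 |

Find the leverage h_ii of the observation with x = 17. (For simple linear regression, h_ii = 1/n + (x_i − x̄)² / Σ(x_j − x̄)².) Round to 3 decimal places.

h = 0.293

x̄ = (11 + 17 + 19 + 39 + 46 + 53)/6 = 30.8333
Σ(x − x̄)² = 393.361 + 191.361 + 140.028 + 66.6944 + 230.028 + 491.361 = 1512.83
h = 1/6 + (-13.8333)²/1512.83 = 0.166667 + 0.126492 = 0.293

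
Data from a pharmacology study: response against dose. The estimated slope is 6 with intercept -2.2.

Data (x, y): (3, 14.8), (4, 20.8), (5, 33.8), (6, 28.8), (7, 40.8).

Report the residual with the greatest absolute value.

r = 6

x=3: ŷ = -2.2 + 6·3 = 15.8; r = 14.8 − 15.8 = -1
x=4: ŷ = -2.2 + 6·4 = 21.8; r = 20.8 − 21.8 = -1
x=5: ŷ = -2.2 + 6·5 = 27.8; r = 33.8 − 27.8 = 6
x=6: ŷ = -2.2 + 6·6 = 33.8; r = 28.8 − 33.8 = -5
x=7: ŷ = -2.2 + 6·7 = 39.8; r = 40.8 − 39.8 = 1
Largest |r| is 6 at x = 5, residual 6.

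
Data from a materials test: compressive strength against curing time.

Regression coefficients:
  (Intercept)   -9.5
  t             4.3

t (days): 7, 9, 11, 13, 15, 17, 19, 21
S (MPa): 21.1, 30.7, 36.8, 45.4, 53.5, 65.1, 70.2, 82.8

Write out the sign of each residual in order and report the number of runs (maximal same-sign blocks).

t=7: ŷ = -9.5 + 4.3·7 = 20.6; e = 21.1 − 20.6 = 0.5
t=9: ŷ = -9.5 + 4.3·9 = 29.2; e = 30.7 − 29.2 = 1.5
t=11: ŷ = -9.5 + 4.3·11 = 37.8; e = 36.8 − 37.8 = -1
t=13: ŷ = -9.5 + 4.3·13 = 46.4; e = 45.4 − 46.4 = -1
t=15: ŷ = -9.5 + 4.3·15 = 55; e = 53.5 − 55 = -1.5
t=17: ŷ = -9.5 + 4.3·17 = 63.6; e = 65.1 − 63.6 = 1.5
t=19: ŷ = -9.5 + 4.3·19 = 72.2; e = 70.2 − 72.2 = -2
t=21: ŷ = -9.5 + 4.3·21 = 80.8; e = 82.8 − 80.8 = 2
Signs: + + − − − + − +
Runs: +×2, −×3, +×1, −×1, +×1 → 5

5 runs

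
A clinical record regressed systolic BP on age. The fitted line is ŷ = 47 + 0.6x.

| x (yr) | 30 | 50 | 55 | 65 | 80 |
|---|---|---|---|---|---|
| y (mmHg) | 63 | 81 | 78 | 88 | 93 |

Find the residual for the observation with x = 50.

r = 4

ŷ = 47 + 0.6·50 = 77
r = 81 − 77 = 4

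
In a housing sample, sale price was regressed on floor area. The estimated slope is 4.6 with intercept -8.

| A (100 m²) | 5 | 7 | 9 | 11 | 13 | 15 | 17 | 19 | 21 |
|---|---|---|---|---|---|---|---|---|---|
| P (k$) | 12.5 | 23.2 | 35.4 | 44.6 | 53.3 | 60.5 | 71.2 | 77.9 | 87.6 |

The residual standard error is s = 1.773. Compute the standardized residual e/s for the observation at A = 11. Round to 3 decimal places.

1.128

P̂ = -8 + 4.6·11 = 42.6
e = 44.6 − 42.6 = 2
e/s = 2 / 1.773 = 1.128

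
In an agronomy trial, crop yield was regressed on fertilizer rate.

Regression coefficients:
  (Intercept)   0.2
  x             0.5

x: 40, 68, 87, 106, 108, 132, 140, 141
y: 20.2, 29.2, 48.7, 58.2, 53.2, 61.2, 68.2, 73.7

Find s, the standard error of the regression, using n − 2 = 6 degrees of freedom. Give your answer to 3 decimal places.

x=40: ŷ = 0.2 + 0.5·40 = 20.2; r = 20.2 − 20.2 = 0
x=68: ŷ = 0.2 + 0.5·68 = 34.2; r = 29.2 − 34.2 = -5
x=87: ŷ = 0.2 + 0.5·87 = 43.7; r = 48.7 − 43.7 = 5
x=106: ŷ = 0.2 + 0.5·106 = 53.2; r = 58.2 − 53.2 = 5
x=108: ŷ = 0.2 + 0.5·108 = 54.2; r = 53.2 − 54.2 = -1
x=132: ŷ = 0.2 + 0.5·132 = 66.2; r = 61.2 − 66.2 = -5
x=140: ŷ = 0.2 + 0.5·140 = 70.2; r = 68.2 − 70.2 = -2
x=141: ŷ = 0.2 + 0.5·141 = 70.7; r = 73.7 − 70.7 = 3
SSE = 0 + 25 + 25 + 25 + 1 + 25 + 4 + 9 = 114
s = √(114/6) = √19 ≈ 4.359

s = 4.359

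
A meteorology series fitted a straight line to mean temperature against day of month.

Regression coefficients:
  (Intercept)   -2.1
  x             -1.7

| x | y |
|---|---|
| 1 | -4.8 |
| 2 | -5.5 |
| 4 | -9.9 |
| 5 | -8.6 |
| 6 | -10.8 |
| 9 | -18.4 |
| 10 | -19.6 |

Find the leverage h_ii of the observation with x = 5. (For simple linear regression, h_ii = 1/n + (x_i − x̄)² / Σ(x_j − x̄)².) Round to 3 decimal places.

x̄ = (1 + 2 + 4 + 5 + 6 + 9 + 10)/7 = 5.28571
Σ(x − x̄)² = 18.3673 + 10.7959 + 1.65306 + 0.0816327 + 0.510204 + 13.7959 + 22.2245 = 67.4286
h = 1/7 + (-0.285714)²/67.4286 = 0.142857 + 0.00121065 = 0.144

h = 0.144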